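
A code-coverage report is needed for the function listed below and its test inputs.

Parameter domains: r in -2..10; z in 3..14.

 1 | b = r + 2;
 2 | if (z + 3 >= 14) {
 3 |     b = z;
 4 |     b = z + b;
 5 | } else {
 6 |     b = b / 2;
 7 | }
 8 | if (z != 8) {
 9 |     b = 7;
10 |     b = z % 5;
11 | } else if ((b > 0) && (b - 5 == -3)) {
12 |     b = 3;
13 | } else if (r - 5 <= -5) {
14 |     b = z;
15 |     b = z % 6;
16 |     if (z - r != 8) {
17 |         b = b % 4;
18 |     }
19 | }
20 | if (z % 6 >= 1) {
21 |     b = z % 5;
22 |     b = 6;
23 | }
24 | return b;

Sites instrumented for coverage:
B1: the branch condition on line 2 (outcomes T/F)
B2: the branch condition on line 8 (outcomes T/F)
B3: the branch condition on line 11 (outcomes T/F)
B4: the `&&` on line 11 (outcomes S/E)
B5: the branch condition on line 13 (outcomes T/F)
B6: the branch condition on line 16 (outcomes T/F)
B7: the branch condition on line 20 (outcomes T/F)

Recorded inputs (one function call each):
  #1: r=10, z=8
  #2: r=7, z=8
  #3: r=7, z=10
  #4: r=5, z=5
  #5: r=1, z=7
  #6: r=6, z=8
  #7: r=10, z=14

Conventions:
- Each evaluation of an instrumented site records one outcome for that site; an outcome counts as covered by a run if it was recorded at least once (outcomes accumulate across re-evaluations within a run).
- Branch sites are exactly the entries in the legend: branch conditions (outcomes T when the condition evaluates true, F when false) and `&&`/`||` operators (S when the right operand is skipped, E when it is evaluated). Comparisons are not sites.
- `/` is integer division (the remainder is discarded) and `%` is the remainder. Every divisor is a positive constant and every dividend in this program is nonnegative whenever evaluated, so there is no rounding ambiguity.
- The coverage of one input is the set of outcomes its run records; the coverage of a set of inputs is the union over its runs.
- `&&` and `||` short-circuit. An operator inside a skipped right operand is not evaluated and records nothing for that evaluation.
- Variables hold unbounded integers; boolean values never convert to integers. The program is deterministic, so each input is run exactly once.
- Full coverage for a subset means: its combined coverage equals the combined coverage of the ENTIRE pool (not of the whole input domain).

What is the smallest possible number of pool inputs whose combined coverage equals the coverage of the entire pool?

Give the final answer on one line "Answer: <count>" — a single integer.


input #1 (r=10, z=8): covers B1=F, B2=F, B3=F, B4=E, B5=F, B7=T
input #2 (r=7, z=8): covers B1=F, B2=F, B3=F, B4=E, B5=F, B7=T
input #3 (r=7, z=10): covers B1=F, B2=T, B7=T
input #4 (r=5, z=5): covers B1=F, B2=T, B7=T
input #5 (r=1, z=7): covers B1=F, B2=T, B7=T
input #6 (r=6, z=8): covers B1=F, B2=F, B3=F, B4=E, B5=F, B7=T
input #7 (r=10, z=14): covers B1=T, B2=T, B7=T
pool-wide coverage (8 outcomes): B1=T, B1=F, B2=T, B2=F, B3=F, B4=E, B5=F, B7=T
checked all size-1 subsets: none covers 8 outcomes (max 6/8)
size 2: inputs {1, 7} cover all 8 outcomes, and no lexicographically smaller subset of this size does
Answer: 2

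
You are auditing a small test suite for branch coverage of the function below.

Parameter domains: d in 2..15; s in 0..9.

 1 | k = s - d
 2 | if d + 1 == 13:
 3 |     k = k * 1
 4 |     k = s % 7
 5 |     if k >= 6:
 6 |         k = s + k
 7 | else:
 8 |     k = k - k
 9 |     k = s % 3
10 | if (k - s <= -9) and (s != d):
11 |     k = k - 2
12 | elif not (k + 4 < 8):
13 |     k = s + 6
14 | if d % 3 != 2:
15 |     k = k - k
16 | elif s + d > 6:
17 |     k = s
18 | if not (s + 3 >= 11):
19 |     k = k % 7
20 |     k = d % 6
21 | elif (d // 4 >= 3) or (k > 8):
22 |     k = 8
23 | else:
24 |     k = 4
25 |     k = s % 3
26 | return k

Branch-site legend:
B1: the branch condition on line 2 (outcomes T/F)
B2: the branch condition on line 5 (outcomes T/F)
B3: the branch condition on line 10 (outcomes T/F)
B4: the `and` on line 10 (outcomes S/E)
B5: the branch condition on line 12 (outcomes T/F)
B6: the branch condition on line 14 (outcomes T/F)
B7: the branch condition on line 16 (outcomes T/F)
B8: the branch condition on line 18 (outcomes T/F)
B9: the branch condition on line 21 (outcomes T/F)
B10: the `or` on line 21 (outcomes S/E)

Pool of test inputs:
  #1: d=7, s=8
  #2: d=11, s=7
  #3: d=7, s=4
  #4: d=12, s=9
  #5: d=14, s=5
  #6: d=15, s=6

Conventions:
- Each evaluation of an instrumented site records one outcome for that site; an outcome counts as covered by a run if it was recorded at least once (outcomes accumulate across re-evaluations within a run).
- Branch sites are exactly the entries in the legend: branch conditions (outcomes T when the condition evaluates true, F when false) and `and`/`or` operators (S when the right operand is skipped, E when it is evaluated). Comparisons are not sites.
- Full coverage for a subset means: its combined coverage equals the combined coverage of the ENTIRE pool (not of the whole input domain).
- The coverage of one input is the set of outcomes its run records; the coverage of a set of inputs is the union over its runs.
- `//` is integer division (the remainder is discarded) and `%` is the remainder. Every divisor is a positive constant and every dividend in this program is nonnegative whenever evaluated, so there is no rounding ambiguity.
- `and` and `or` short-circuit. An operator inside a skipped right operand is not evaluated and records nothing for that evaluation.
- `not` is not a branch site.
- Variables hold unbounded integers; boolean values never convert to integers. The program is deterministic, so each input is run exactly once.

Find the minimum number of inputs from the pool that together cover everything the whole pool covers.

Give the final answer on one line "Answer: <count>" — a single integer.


input #1, d=7, s=8: events B1->F, B4->S, B3->F, B5->F, B6->T, B8->F, B10->E, B9->F; outcomes B1=F, B3=F, B4=S, B5=F, B6=T, B8=F, B9=F, B10=E
input #2, d=11, s=7: events B1->F, B4->S, B3->F, B5->F, B6->F, B7->T, B8->T; outcomes B1=F, B3=F, B4=S, B5=F, B6=F, B7=T, B8=T
input #3, d=7, s=4: events B1->F, B4->S, B3->F, B5->F, B6->T, B8->T; outcomes B1=F, B3=F, B4=S, B5=F, B6=T, B8=T
input #4, d=12, s=9: events B1->T, B2->F, B4->S, B3->F, B5->F, B6->T, B8->F, B10->S, B9->T; outcomes B1=T, B2=F, B3=F, B4=S, B5=F, B6=T, B8=F, B9=T, B10=S
input #5, d=14, s=5: events B1->F, B4->S, B3->F, B5->F, B6->F, B7->T, B8->T; outcomes B1=F, B3=F, B4=S, B5=F, B6=F, B7=T, B8=T
input #6, d=15, s=6: events B1->F, B4->S, B3->F, B5->F, B6->T, B8->T; outcomes B1=F, B3=F, B4=S, B5=F, B6=T, B8=T
pool-wide coverage (15 outcomes): B1=T, B1=F, B2=F, B3=F, B4=S, B5=F, B6=T, B6=F, B7=T, B8=T, B8=F, B9=T, B9=F, B10=S, B10=E
checked all size-1 subsets: none covers 15 outcomes (max 9/15)
checked all size-2 subsets: none covers 15 outcomes (max 13/15)
at size 3, {1, 2, 4} reaches all 15 outcomes; every lexicographically earlier size-3 subset fails
Answer: 3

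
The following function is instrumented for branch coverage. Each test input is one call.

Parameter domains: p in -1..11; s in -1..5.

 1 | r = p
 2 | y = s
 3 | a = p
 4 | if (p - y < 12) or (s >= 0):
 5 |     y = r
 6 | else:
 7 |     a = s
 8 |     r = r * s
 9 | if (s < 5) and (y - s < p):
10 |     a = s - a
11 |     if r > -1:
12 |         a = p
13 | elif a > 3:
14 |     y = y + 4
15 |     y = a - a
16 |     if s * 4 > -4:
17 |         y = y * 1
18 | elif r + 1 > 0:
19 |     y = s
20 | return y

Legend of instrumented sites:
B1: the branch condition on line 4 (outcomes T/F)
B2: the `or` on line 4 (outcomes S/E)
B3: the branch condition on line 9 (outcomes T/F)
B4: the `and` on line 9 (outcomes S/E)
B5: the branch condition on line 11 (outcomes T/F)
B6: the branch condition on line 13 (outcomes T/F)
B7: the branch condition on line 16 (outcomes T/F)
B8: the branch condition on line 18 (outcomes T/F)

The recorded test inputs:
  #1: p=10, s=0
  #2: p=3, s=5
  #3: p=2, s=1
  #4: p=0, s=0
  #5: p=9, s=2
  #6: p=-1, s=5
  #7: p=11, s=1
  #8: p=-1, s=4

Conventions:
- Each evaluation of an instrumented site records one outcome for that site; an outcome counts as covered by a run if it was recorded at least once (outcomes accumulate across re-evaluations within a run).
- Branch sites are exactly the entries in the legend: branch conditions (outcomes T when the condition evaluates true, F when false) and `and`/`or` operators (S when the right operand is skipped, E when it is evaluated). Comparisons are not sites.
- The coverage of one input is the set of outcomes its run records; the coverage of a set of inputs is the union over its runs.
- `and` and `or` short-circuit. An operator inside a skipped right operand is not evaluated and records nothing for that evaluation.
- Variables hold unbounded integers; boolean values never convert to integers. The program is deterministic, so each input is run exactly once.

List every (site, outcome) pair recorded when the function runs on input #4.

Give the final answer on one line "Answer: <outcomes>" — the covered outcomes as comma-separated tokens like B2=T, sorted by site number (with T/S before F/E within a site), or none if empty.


Running input #4 (p=0, s=0), event by event:
  B2->S, B1->T, B4->E, B3->F, B6->F, B8->T
as a set, this run covers: B1=T, B2=S, B3=F, B4=E, B6=F, B8=T
Answer: B1=T, B2=S, B3=F, B4=E, B6=F, B8=T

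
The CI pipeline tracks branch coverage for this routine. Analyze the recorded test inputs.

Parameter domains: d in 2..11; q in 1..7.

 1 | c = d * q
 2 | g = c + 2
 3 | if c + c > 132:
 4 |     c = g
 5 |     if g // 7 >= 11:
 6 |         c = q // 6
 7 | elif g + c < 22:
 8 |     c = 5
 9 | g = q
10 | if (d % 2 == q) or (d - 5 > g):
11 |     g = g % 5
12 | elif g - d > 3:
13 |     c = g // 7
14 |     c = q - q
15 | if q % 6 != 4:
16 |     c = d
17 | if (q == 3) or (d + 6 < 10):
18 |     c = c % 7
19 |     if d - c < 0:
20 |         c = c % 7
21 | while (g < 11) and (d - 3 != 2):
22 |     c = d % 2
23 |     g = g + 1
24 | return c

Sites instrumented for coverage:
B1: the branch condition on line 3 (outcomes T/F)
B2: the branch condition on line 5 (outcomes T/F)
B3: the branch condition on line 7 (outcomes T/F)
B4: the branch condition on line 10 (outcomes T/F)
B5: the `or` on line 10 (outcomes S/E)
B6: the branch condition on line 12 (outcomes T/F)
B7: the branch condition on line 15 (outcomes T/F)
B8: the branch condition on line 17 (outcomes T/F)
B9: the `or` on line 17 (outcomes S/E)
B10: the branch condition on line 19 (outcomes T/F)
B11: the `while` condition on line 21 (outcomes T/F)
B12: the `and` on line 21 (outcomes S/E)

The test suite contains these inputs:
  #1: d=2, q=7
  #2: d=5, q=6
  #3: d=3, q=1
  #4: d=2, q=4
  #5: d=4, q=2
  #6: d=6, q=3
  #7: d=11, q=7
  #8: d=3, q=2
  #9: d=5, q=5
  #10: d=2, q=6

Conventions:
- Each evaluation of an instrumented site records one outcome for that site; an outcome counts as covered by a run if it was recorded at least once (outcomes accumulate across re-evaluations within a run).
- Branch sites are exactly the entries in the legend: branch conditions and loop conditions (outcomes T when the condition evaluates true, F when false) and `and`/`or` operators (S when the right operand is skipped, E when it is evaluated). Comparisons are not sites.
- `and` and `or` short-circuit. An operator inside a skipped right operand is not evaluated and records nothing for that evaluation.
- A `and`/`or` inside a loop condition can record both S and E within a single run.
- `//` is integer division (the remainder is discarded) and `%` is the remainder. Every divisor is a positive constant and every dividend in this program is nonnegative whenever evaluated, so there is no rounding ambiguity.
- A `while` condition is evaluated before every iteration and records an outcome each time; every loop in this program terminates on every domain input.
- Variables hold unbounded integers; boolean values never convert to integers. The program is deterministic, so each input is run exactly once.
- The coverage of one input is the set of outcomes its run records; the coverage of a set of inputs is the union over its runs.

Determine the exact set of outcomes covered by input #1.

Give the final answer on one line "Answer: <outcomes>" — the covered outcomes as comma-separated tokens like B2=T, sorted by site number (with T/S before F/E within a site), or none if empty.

Event log for input #1 (d=2, q=7):
  B1->F, B3->F, B5->E, B4->F, B6->T, B7->T, B9->E, B8->T, B10->F, B12->E
  B11->T, B12->E, B11->T, B12->E, B11->T, B12->E, B11->T, B12->S, B11->F
as a set, this run covers: B1=F, B3=F, B4=F, B5=E, B6=T, B7=T, B8=T, B9=E, B10=F, B11=T, B11=F, B12=S, B12=E

Answer: B1=F, B3=F, B4=F, B5=E, B6=T, B7=T, B8=T, B9=E, B10=F, B11=T, B11=F, B12=S, B12=E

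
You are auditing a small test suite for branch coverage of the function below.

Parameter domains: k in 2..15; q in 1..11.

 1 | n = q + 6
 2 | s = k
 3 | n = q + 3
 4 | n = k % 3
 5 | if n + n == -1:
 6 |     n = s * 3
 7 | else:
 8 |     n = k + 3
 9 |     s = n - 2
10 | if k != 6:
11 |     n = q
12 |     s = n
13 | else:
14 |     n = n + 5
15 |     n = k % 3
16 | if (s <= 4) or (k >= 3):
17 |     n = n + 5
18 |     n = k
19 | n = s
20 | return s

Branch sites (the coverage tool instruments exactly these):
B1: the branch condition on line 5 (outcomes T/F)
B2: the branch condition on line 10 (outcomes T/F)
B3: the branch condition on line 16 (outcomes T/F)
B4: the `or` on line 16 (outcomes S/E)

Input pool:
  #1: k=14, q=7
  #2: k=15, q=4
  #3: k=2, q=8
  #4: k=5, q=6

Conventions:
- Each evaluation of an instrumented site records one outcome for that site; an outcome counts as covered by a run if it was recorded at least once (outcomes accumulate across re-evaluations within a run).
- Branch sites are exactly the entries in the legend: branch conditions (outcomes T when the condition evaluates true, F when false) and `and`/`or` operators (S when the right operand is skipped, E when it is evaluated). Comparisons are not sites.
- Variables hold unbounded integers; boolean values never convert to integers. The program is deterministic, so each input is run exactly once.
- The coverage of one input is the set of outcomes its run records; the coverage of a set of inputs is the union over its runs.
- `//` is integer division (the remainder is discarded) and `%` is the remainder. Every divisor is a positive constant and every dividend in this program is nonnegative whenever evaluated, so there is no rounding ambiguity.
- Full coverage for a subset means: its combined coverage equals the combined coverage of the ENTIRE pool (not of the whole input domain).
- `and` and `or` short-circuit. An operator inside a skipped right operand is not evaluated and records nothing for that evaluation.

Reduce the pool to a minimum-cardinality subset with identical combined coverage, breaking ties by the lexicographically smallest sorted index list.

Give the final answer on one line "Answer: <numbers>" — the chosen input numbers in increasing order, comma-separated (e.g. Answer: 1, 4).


test 1 (k=14, q=7) fires B1->F, B2->T, B4->E, B3->T; hits B1=F, B2=T, B3=T, B4=E
test 2 (k=15, q=4) fires B1->F, B2->T, B4->S, B3->T; hits B1=F, B2=T, B3=T, B4=S
test 3 (k=2, q=8) fires B1->F, B2->T, B4->E, B3->F; hits B1=F, B2=T, B3=F, B4=E
test 4 (k=5, q=6) fires B1->F, B2->T, B4->E, B3->T; hits B1=F, B2=T, B3=T, B4=E
pool-wide coverage (6 outcomes): B1=F, B2=T, B3=T, B3=F, B4=S, B4=E
no size-1 subset reaches all 6 outcomes (best union: 4/6)
the canonical winner is {2, 3}: size 2, full 6-outcome coverage, earliest index list among size-2 covers
Answer: 2, 3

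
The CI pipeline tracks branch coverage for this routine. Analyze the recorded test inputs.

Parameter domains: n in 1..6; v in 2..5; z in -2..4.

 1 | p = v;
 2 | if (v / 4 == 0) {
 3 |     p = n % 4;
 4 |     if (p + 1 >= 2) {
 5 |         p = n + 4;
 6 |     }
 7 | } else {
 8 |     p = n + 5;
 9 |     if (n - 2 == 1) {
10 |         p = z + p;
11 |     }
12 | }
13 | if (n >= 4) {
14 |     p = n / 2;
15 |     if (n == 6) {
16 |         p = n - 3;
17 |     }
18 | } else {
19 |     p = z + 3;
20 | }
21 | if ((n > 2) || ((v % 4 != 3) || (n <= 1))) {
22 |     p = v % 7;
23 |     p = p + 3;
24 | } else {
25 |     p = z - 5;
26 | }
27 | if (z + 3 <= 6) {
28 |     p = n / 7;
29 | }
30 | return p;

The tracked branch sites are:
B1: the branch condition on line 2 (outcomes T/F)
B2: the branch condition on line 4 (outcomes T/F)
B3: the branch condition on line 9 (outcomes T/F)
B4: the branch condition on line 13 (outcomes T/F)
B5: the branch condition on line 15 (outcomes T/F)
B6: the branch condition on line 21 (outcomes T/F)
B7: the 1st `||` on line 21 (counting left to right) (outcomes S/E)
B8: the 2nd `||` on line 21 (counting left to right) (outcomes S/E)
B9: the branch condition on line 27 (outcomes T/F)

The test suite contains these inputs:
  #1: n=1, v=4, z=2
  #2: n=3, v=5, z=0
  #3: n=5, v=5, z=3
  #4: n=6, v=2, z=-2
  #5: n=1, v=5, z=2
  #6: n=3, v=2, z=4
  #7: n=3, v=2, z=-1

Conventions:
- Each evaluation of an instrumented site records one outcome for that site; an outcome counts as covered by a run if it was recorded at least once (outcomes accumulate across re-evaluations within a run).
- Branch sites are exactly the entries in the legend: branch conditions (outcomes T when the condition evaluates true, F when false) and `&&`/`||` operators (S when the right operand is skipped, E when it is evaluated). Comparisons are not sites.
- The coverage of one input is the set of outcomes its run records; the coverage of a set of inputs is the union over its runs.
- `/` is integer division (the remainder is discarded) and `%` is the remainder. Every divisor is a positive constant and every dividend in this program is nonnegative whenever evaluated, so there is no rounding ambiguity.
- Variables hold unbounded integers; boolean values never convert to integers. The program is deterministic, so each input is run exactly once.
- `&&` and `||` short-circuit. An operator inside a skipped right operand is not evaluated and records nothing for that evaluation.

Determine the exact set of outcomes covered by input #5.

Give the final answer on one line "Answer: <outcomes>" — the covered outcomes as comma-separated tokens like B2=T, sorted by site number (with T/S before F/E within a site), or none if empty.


Running input #5 (n=1, v=5, z=2), event by event:
  B1->F, B3->F, B4->F, B7->E, B8->S, B6->T, B9->T
as a set, this run covers: B1=F, B3=F, B4=F, B6=T, B7=E, B8=S, B9=T
Answer: B1=F, B3=F, B4=F, B6=T, B7=E, B8=S, B9=T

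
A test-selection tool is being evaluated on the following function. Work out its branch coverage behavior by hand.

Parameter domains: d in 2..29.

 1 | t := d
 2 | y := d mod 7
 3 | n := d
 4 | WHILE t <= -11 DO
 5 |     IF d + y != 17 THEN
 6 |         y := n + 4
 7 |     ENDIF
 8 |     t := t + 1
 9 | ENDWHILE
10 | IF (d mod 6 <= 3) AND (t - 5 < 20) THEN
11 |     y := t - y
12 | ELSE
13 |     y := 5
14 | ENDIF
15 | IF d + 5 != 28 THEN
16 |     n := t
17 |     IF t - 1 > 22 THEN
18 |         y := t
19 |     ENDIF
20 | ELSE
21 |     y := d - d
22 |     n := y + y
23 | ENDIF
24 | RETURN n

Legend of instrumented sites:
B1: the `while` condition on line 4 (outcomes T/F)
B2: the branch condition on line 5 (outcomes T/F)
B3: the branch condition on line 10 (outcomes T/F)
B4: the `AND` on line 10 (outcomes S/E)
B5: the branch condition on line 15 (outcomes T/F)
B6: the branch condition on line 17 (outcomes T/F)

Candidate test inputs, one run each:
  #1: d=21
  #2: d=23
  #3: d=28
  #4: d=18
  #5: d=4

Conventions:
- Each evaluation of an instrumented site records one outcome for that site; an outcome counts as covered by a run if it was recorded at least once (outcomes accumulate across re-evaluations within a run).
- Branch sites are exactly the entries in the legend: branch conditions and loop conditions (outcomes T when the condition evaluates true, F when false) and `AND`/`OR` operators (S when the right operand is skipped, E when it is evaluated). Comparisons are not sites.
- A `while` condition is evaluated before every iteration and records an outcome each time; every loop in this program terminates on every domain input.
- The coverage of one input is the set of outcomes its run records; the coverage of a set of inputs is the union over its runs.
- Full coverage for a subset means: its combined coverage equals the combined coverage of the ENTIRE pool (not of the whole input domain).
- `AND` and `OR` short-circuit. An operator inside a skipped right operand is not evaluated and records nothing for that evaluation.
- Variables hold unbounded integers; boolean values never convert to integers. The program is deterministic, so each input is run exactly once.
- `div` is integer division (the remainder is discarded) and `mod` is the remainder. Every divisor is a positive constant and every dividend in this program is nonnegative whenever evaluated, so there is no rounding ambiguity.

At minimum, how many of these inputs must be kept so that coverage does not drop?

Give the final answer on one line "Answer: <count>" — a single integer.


test 1 (d=21) fires B1->F, B4->E, B3->T, B5->T, B6->F; hits B1=F, B3=T, B4=E, B5=T, B6=F
test 2 (d=23) fires B1->F, B4->S, B3->F, B5->F; hits B1=F, B3=F, B4=S, B5=F
test 3 (d=28) fires B1->F, B4->S, B3->F, B5->T, B6->T; hits B1=F, B3=F, B4=S, B5=T, B6=T
test 4 (d=18) fires B1->F, B4->E, B3->T, B5->T, B6->F; hits B1=F, B3=T, B4=E, B5=T, B6=F
test 5 (d=4) fires B1->F, B4->S, B3->F, B5->T, B6->F; hits B1=F, B3=F, B4=S, B5=T, B6=F
pool-wide coverage (9 outcomes): B1=F, B3=T, B3=F, B4=S, B4=E, B5=T, B5=F, B6=T, B6=F
every size-1 subset falls short of the 9 outcomes (best: 5/9)
every size-2 subset falls short of the 9 outcomes (best: 8/9)
the canonical winner is {1, 2, 3}: size 3, full 9-outcome coverage, earliest index list among size-3 covers
Answer: 3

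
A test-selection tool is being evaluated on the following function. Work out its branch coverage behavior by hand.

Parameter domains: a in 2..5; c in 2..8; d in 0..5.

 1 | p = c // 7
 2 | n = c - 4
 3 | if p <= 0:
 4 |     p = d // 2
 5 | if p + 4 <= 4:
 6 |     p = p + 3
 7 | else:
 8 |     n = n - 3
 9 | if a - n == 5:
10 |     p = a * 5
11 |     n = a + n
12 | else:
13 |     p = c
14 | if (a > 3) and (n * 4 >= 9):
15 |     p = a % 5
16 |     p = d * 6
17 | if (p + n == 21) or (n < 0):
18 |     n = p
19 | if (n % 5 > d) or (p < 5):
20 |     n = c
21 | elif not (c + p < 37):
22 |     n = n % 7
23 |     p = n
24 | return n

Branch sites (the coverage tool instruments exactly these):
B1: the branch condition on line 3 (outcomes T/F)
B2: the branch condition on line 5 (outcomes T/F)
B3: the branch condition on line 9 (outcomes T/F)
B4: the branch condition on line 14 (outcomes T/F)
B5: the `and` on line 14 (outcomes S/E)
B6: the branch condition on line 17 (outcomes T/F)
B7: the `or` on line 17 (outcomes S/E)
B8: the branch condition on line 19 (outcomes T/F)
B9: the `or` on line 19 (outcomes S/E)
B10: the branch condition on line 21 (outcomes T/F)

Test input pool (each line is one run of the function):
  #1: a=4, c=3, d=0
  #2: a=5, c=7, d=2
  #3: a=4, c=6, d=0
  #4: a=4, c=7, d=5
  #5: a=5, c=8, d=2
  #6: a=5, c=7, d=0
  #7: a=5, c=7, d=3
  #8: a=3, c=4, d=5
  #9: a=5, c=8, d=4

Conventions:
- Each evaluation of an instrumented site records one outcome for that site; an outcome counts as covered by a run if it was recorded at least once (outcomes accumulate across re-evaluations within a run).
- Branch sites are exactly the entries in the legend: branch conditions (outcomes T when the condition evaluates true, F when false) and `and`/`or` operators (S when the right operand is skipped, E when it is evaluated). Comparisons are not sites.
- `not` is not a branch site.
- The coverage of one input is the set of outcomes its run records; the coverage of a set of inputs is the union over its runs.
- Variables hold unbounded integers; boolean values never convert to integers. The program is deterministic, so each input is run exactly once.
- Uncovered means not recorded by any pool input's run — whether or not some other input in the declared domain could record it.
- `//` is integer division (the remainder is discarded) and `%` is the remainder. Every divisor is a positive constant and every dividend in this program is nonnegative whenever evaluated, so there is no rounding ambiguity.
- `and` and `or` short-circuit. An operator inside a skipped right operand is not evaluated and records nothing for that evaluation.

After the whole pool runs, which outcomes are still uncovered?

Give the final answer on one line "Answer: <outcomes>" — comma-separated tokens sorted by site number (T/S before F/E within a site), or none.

run #1 (a=4, c=3, d=0) records B1=T, B2=T, B3=T, B4=T, B5=E, B6=F, B7=E, B8=T, B9=S
run #2 (a=5, c=7, d=2) records B1=F, B2=F, B3=T, B4=T, B5=E, B6=F, B7=E, B8=F, B9=E, B10=F
run #3 (a=4, c=6, d=0) records B1=T, B2=T, B3=F, B4=F, B5=E, B6=F, B7=E, B8=T, B9=S
run #4 (a=4, c=7, d=5) records B1=F, B2=F, B3=F, B4=F, B5=E, B6=F, B7=E, B8=F, B9=E, B10=F
run #5 (a=5, c=8, d=2) records B1=F, B2=F, B3=F, B4=F, B5=E, B6=F, B7=E, B8=F, B9=E, B10=F
run #6 (a=5, c=7, d=0) records B1=F, B2=F, B3=T, B4=T, B5=E, B6=F, B7=E, B8=T, B9=E
run #7 (a=5, c=7, d=3) records B1=F, B2=F, B3=T, B4=T, B5=E, B6=F, B7=E, B8=F, B9=E, B10=F
run #8 (a=3, c=4, d=5) records B1=T, B2=F, B3=F, B4=F, B5=S, B6=T, B7=E, B8=T, B9=E
run #9 (a=5, c=8, d=4) records B1=F, B2=F, B3=F, B4=F, B5=E, B6=F, B7=E, B8=F, B9=E, B10=F
union over the pool: B1=T, B1=F, B2=T, B2=F, B3=T, B3=F, B4=T, B4=F, B5=S, B5=E, B6=T, B6=F, B7=E, B8=T, B8=F, B9=S, B9=E, B10=F
uncovered (2 of 20): B7=S, B10=T

Answer: B7=S, B10=T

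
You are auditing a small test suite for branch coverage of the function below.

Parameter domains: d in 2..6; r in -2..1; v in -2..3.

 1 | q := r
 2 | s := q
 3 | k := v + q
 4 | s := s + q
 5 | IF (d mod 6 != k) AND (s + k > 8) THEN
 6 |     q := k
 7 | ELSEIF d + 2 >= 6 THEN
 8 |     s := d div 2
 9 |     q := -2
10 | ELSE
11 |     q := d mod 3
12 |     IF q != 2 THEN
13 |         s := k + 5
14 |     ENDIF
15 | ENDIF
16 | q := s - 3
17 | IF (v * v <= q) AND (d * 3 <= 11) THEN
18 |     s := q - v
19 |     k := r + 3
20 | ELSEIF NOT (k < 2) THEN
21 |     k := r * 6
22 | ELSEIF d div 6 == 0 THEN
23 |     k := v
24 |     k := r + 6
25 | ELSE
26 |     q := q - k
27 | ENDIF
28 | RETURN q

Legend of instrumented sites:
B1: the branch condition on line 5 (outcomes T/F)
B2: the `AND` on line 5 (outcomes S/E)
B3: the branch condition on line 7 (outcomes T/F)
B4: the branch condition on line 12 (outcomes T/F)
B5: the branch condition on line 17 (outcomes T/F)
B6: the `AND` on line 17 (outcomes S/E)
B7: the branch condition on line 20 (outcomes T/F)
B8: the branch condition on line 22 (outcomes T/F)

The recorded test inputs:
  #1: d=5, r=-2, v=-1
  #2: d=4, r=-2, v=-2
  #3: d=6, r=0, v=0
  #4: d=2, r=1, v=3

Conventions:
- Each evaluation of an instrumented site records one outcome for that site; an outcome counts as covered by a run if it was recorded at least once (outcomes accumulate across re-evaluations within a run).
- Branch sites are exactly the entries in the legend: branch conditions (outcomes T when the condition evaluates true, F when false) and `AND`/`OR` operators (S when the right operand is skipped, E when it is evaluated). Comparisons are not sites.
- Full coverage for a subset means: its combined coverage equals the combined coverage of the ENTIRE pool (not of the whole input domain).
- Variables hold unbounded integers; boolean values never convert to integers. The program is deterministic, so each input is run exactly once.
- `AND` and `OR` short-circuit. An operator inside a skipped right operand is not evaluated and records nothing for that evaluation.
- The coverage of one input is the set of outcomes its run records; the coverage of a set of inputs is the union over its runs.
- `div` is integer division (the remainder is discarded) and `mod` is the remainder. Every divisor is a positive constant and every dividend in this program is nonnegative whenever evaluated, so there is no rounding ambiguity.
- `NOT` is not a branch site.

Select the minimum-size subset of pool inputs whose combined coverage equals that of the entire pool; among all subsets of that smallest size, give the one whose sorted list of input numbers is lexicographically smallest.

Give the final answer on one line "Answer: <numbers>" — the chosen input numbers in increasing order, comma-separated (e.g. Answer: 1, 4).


#1 (d=5, r=-2, v=-1) -> covered: B1=F, B2=E, B3=T, B5=F, B6=S, B7=F, B8=T
#2 (d=4, r=-2, v=-2) -> covered: B1=F, B2=E, B3=T, B5=F, B6=S, B7=F, B8=T
#3 (d=6, r=0, v=0) -> covered: B1=F, B2=S, B3=T, B5=F, B6=E, B7=F, B8=F
#4 (d=2, r=1, v=3) -> covered: B1=F, B2=E, B3=F, B4=F, B5=F, B6=S, B7=T
the full pool covers 13 outcomes: B1=F, B2=S, B2=E, B3=T, B3=F, B4=F, B5=F, B6=S, B6=E, B7=T, B7=F, B8=T, B8=F
checked all size-1 subsets: none covers 13 outcomes (max 7/13)
checked all size-2 subsets: none covers 13 outcomes (max 12/13)
at size 3, {1, 3, 4} reaches all 13 outcomes; every lexicographically earlier size-3 subset fails
Answer: 1, 3, 4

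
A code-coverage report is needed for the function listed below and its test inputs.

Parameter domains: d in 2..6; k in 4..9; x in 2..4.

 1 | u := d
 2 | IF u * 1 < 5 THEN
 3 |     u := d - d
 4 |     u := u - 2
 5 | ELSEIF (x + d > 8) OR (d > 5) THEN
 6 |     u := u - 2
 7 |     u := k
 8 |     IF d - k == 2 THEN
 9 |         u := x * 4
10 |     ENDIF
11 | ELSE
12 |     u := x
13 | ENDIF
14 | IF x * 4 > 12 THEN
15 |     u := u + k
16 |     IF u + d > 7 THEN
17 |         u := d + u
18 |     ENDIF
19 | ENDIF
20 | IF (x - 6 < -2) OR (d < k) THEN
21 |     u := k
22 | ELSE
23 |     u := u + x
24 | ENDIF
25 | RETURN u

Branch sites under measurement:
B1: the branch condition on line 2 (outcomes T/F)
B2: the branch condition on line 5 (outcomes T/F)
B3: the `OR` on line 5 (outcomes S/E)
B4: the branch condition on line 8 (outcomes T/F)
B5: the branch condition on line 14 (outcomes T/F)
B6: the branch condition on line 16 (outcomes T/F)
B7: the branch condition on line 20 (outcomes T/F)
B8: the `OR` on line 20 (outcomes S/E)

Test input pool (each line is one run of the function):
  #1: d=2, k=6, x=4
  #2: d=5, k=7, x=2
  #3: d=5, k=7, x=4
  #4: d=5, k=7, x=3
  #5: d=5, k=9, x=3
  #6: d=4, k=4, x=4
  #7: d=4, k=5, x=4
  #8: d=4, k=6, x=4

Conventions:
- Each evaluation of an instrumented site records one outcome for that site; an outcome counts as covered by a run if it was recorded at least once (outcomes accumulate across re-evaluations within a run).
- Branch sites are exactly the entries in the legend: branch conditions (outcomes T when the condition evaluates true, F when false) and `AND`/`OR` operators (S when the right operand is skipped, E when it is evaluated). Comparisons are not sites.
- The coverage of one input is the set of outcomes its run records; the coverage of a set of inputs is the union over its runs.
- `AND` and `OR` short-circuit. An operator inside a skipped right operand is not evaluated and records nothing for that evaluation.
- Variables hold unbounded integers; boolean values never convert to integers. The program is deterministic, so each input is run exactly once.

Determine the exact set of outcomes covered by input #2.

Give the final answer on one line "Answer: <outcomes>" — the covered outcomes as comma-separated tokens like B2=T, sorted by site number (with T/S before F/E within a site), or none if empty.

Event log for input #2 (d=5, k=7, x=2):
  B1->F, B3->E, B2->F, B5->F, B8->S, B7->T
collecting distinct outcomes: B1=F, B2=F, B3=E, B5=F, B7=T, B8=S

Answer: B1=F, B2=F, B3=E, B5=F, B7=T, B8=S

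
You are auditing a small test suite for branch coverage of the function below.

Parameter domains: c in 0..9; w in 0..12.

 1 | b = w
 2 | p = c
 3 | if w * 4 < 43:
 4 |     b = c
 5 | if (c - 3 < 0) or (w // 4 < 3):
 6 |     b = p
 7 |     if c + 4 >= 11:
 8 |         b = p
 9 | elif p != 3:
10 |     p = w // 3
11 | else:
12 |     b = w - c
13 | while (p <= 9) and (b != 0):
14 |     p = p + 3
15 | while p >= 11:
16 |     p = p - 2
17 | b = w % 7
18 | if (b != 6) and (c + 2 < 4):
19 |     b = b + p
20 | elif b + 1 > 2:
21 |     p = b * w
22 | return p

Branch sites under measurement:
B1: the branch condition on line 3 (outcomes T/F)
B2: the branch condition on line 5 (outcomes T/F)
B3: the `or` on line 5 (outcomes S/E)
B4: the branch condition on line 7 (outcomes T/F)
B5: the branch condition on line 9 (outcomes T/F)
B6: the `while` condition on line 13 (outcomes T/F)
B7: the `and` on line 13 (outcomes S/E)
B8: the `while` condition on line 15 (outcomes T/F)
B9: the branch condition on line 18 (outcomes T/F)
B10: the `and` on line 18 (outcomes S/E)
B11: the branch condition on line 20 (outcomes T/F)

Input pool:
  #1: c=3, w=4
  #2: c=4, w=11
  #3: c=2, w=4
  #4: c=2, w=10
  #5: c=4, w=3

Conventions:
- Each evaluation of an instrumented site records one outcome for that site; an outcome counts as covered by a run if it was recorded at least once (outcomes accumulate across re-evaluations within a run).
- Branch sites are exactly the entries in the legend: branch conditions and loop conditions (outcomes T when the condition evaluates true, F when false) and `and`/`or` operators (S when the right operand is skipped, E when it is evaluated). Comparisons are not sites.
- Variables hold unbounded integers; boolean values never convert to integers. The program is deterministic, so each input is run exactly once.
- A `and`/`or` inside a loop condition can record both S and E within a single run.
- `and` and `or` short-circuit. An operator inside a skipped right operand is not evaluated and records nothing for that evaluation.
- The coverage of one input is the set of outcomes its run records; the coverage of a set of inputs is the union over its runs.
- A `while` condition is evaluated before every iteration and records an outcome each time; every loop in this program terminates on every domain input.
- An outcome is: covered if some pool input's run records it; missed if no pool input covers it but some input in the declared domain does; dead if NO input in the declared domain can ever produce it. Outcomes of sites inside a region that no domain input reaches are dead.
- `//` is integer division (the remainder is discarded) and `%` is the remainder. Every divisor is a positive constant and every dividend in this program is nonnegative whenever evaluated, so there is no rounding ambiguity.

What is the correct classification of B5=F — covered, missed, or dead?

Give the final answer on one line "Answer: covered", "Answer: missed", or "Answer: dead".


no pool input records B5=F
but domain input (c=3, w=12) does record it -> reachable, so missed
Answer: missed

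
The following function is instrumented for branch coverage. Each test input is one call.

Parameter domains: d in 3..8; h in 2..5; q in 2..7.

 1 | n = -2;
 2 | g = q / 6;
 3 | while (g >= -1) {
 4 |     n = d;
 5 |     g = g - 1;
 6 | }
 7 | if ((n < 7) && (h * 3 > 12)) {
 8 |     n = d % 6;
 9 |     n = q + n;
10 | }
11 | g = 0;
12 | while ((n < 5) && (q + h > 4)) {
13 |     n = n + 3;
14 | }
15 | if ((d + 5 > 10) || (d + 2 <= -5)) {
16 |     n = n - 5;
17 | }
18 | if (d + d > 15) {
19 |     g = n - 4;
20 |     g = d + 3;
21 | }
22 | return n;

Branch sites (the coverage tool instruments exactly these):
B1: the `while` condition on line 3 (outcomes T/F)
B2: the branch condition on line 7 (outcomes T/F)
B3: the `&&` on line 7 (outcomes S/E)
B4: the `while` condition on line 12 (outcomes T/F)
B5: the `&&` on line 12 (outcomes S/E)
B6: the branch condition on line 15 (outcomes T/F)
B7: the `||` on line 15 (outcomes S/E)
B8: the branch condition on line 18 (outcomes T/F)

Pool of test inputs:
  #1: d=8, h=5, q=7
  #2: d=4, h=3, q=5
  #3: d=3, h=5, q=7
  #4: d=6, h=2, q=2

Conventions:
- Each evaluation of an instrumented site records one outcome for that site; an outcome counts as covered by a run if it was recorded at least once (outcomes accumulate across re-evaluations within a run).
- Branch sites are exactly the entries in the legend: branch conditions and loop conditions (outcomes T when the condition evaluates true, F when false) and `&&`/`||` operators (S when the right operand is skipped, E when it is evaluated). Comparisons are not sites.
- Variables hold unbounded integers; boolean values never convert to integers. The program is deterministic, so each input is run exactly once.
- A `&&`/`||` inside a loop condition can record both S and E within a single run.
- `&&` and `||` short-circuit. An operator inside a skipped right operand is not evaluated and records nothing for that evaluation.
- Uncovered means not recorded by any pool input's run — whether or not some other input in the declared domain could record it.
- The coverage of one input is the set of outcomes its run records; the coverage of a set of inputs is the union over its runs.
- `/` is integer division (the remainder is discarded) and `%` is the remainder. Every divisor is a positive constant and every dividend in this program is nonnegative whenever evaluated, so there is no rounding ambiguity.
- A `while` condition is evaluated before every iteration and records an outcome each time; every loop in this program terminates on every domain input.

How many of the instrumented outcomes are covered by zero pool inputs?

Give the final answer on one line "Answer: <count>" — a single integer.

run #1 (d=8, h=5, q=7) runs B1->T, B1->T, B1->T, B1->F, B3->S, B2->F, B5->S, B4->F, B7->S, B6->T, B8->T; records B1=T, B1=F, B2=F, B3=S, B4=F, B5=S, B6=T, B7=S, B8=T
run #2 (d=4, h=3, q=5) runs B1->T, B1->T, B1->F, B3->E, B2->F, B5->E, B4->T, B5->S, B4->F, B7->E, B6->F, B8->F; records B1=T, B1=F, B2=F, B3=E, B4=T, B4=F, B5=S, B5=E, B6=F, B7=E, B8=F
run #3 (d=3, h=5, q=7) runs B1->T, B1->T, B1->T, B1->F, B3->E, B2->T, B5->S, B4->F, B7->E, B6->F, B8->F; records B1=T, B1=F, B2=T, B3=E, B4=F, B5=S, B6=F, B7=E, B8=F
run #4 (d=6, h=2, q=2) runs B1->T, B1->T, B1->F, B3->E, B2->F, B5->S, B4->F, B7->S, B6->T, B8->F; records B1=T, B1=F, B2=F, B3=E, B4=F, B5=S, B6=T, B7=S, B8=F
union over the pool: B1=T, B1=F, B2=T, B2=F, B3=S, B3=E, B4=T, B4=F, B5=S, B5=E, B6=T, B6=F, B7=S, B7=E, B8=T, B8=F
uncovered (0 of 16): none

Answer: 0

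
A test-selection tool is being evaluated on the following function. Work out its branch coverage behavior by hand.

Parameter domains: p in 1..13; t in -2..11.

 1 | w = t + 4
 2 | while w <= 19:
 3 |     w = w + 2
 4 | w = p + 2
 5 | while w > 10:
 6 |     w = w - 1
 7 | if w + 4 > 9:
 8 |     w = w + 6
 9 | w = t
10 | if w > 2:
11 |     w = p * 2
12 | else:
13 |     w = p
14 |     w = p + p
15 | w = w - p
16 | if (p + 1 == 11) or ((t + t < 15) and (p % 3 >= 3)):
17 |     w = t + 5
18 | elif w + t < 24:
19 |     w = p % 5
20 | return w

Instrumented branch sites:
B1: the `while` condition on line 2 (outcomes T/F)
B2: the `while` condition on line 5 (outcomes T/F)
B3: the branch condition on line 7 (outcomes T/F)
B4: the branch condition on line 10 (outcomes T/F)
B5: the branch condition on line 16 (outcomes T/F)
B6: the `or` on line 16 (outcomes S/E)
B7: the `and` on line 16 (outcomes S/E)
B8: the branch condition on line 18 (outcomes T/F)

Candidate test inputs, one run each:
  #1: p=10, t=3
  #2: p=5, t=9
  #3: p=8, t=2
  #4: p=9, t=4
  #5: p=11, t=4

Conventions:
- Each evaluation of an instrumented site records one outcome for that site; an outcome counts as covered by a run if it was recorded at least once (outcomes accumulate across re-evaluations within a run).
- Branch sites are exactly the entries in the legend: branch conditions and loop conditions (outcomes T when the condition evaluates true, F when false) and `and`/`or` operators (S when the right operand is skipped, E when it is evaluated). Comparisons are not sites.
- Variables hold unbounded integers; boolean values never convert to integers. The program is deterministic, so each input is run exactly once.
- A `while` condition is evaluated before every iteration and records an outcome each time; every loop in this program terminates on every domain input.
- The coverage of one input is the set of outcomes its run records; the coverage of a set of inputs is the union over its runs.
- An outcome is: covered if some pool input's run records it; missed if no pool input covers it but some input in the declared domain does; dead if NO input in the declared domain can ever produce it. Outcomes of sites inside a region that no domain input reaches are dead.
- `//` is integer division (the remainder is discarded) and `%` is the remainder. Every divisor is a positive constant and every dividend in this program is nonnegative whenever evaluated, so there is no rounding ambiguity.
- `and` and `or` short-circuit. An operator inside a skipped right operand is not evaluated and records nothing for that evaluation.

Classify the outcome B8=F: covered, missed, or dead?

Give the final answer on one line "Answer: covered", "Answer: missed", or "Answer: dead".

no pool input records B8=F
but domain input (p=13, t=11) does record it -> reachable, so missed

Answer: missed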